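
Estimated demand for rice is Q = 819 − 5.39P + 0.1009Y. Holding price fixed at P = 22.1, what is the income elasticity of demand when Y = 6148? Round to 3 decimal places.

0.470

At P = 22.1, Y = 6148: Q = 1320.214.
Holding P constant, ∂Q/∂Y = 0.1009.
η_Y = (∂Q/∂Y)·(Y/Q) = 0.1009 × (6148/1320.214) = 0.470.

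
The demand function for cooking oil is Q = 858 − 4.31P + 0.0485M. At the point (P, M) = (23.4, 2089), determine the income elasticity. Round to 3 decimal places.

At P = 23.4, M = 2089: Q = 858.463.
Holding P constant, ∂Q/∂M = 0.0485.
η_M = (∂Q/∂M)·(M/Q) = 0.0485 × (2089/858.463) = 0.118.

0.118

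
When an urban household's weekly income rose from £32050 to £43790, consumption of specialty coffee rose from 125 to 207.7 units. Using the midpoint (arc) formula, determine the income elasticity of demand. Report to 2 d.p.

1.61

ΔQ = 207.7 − 125 = 82.7; midpoint Q̄ = (125 + 207.7)/2 = 166.35.
ΔI = 43790 − 32050 = 11740; midpoint Ī = (32050 + 43790)/2 = 37920.
η = (ΔQ/Q̄) ÷ (ΔI/Ī) = (82.7/166.35) ÷ (11740/37920) = 1.61.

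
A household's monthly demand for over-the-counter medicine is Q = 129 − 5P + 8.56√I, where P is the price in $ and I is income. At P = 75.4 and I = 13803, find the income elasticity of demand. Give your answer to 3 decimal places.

At P = 75.4, I = 13803: Q = 757.682.
Holding P constant, ∂Q/∂I = 8.56/(2√I) = 0.0364298.
η_I = (∂Q/∂I)·(I/Q) = 0.0364298 × (13803/757.682) = 0.664.

0.664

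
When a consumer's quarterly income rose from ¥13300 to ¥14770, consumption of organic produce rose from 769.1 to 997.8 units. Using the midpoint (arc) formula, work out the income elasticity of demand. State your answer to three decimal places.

ΔQ = 997.8 − 769.1 = 228.7; midpoint Q̄ = (769.1 + 997.8)/2 = 883.45.
ΔI = 14770 − 13300 = 1470; midpoint Ī = (13300 + 14770)/2 = 14035.
η = (ΔQ/Q̄) ÷ (ΔI/Ī) = (228.7/883.45) ÷ (1470/14035) = 2.472.

2.472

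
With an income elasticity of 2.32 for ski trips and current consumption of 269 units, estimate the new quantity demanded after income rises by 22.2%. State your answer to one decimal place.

407.5

%ΔQ ≈ η × %ΔI = 2.32 × 22.2% = 51.504%.
New Q ≈ 269 × (1 + 0.51504) = 407.5.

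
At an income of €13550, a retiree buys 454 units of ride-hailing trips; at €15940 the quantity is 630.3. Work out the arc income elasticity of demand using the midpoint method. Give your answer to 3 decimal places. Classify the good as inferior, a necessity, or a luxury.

ΔQ = 630.3 − 454 = 176.3; midpoint Q̄ = (454 + 630.3)/2 = 542.15.
ΔI = 15940 − 13550 = 2390; midpoint Ī = (13550 + 15940)/2 = 14745.
η = (ΔQ/Q̄) ÷ (ΔI/Ī) = (176.3/542.15) ÷ (2390/14745) = 2.006.
η > 1 ⇒ luxury.

2.006 (luxury)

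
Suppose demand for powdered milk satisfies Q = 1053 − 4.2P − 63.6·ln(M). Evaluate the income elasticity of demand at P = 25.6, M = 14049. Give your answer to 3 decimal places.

-0.188

At P = 25.6, M = 14049: Q = 338.081.
Holding P constant, ∂Q/∂M = -63.6/M = -0.00452701.
η_M = (∂Q/∂M)·(M/Q) = -0.00452701 × (14049/338.081) = -0.188.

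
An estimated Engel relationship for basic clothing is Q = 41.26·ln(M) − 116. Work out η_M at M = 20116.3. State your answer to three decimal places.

At M = 20116.3: Q = 292.857.
dQ/dM = 41.26/M = 0.00205107 at this income.
η = (dQ/dM)·(M/Q) = 0.00205107 × (20116.3/292.857) = 0.141.

0.141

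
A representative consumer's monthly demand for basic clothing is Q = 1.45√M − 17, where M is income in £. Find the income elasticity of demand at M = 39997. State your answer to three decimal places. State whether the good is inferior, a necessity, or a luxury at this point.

0.531 (necessity)

At M = 39997: Q = 272.989.
dQ/dM = 1.45/(2√M) = 0.00362514 at this income.
η = (dQ/dM)·(M/Q) = 0.00362514 × (39997/272.989) = 0.531.
Since 0 < η < 1, the good is a necessity.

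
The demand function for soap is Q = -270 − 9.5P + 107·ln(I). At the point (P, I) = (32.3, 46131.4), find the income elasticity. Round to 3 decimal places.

At P = 32.3, I = 46131.4: Q = 572.250.
Holding P constant, ∂Q/∂I = 107/I = 0.00231946.
η_I = (∂Q/∂I)·(I/Q) = 0.00231946 × (46131.4/572.250) = 0.187.

0.187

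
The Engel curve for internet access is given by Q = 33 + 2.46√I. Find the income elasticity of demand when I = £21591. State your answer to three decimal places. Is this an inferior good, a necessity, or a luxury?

0.458 (necessity)

At I = 21591: Q = 394.469.
dQ/dI = 2.46/(2√I) = 0.00837083 at this income.
η = (dQ/dI)·(I/Q) = 0.00837083 × (21591/394.469) = 0.458.
Since 0 < η < 1, the good is a necessity.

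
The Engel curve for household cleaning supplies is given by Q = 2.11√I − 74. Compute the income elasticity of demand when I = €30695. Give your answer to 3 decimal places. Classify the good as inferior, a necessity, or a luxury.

At I = 30695: Q = 295.672.
dQ/dI = 2.11/(2√I) = 0.00602169 at this income.
η = (dQ/dI)·(I/Q) = 0.00602169 × (30695/295.672) = 0.625.
Since 0 < η < 1, the good is a necessity.

0.625 (necessity)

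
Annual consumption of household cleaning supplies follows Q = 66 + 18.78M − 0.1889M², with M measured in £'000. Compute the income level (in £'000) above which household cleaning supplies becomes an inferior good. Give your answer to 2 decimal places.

49.71

dQ/dM = 18.78 − 0.3778M.
The good is inferior where dQ/dM < 0. Setting dQ/dM = 0 gives M = 18.78 / 0.3778 = 49.71.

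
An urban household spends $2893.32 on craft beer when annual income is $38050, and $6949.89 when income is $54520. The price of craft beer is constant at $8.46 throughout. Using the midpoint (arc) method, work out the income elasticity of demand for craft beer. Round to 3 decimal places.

With a constant price, Q₁ = 2893.32/8.46 = 342.000 and Q₂ = 6949.89/8.46 = 821.500 (equivalently, work directly with expenditure since P cancels).
Midpoint %ΔQ = (6949.89 − 2893.32)/4921.61 = 0.82424; midpoint %ΔI = (54520 − 38050)/46285 = 0.35584.
η = 0.82424 / 0.35584 = 2.316.

2.316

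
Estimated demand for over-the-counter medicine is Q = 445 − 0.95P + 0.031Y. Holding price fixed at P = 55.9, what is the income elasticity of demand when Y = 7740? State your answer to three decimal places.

At P = 55.9, Y = 7740: Q = 631.835.
Holding P constant, ∂Q/∂Y = 0.031.
η_Y = (∂Q/∂Y)·(Y/Q) = 0.031 × (7740/631.835) = 0.380.

0.380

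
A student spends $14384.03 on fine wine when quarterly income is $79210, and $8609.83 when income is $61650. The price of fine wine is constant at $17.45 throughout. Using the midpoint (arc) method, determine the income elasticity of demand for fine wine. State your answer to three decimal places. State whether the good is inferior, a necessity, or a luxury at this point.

With a constant price, Q₁ = 14384.03/17.45 = 824.300 and Q₂ = 8609.83/17.45 = 493.400 (equivalently, work directly with expenditure since P cancels).
Midpoint %ΔQ = (8609.83 − 14384.03)/11496.93 = -0.50224; midpoint %ΔI = (61650 − 79210)/70430 = -0.24933.
η = -0.50224 / -0.24933 = 2.014.
η > 1 ⇒ luxury.

2.014 (luxury)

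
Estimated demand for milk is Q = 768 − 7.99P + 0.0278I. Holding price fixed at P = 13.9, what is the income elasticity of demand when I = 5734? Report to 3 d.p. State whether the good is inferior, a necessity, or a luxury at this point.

0.195 (necessity)

At P = 13.9, I = 5734: Q = 816.344.
Holding P constant, ∂Q/∂I = 0.0278.
η_I = (∂Q/∂I)·(I/Q) = 0.0278 × (5734/816.344) = 0.195.
Since 0 < η < 1, this is a necessity.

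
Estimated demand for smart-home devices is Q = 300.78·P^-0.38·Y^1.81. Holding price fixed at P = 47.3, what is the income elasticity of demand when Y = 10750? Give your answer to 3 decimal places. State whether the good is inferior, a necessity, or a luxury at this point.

1.810 (luxury)

For a multiplicative demand Q = A·P^α·Y^β, the income elasticity is β everywhere.
Here β = 1.81, so η = 1.810.
Since η > 1, this is a luxury.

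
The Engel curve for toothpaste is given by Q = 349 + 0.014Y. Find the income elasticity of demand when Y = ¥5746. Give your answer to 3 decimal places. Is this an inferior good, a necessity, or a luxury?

0.187 (necessity)

At Y = 5746: Q = 429.444.
dQ/dY = 0.014.
η = (dQ/dY)·(Y/Q) = 0.014 × (5746/429.444) = 0.187.
Since 0 < η < 1, the good is a necessity.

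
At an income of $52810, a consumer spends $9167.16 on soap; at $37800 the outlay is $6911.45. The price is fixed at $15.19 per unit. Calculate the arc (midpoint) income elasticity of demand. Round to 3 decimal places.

0.847

With a constant price, Q₁ = 9167.16/15.19 = 603.500 and Q₂ = 6911.45/15.19 = 455.000 (equivalently, work directly with expenditure since P cancels).
Midpoint %ΔQ = (6911.45 − 9167.16)/8039.31 = -0.28059; midpoint %ΔI = (37800 − 52810)/45305 = -0.33131.
η = -0.28059 / -0.33131 = 0.847.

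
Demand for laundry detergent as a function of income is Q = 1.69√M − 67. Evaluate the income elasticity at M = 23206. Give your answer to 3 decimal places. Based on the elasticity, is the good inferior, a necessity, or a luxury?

0.676 (necessity)

At M = 23206: Q = 190.446.
dQ/dM = 1.69/(2√M) = 0.00554698 at this income.
η = (dQ/dM)·(M/Q) = 0.00554698 × (23206/190.446) = 0.676.
Since 0 < η < 1, the good is a necessity.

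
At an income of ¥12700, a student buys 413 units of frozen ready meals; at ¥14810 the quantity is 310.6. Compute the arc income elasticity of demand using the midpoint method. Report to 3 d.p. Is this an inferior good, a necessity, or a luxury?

-1.845 (inferior good)

ΔQ = 310.6 − 413 = -102.4; midpoint Q̄ = (413 + 310.6)/2 = 361.8.
ΔI = 14810 − 12700 = 2110; midpoint Ī = (12700 + 14810)/2 = 13755.
η = (ΔQ/Q̄) ÷ (ΔI/Ī) = (-102.4/361.8) ÷ (2110/13755) = -1.845.
η < 0 ⇒ inferior good.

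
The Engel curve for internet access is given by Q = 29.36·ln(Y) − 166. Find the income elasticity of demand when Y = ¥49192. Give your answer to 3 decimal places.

0.194

At Y = 49192: Q = 151.190.
dQ/dY = 29.36/Y = 0.000596845 at this income.
η = (dQ/dY)·(Y/Q) = 0.000596845 × (49192/151.190) = 0.194.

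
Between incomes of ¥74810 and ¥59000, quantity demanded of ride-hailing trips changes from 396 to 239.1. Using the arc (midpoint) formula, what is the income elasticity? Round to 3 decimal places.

ΔQ = 239.1 − 396 = -156.9; midpoint Q̄ = (396 + 239.1)/2 = 317.55.
ΔI = 59000 − 74810 = -15810; midpoint Ī = (74810 + 59000)/2 = 66905.
η = (ΔQ/Q̄) ÷ (ΔI/Ī) = (-156.9/317.55) ÷ (-15810/66905) = 2.091.

2.091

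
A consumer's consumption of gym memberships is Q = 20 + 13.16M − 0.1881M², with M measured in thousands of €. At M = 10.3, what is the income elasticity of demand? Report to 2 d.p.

0.71

At M = 10.3: Q = 135.5925.
dQ/dM = 13.16 − 0.3762M = 9.28514.
η = (dQ/dM)·(M/Q) = 9.28514 × (10.3/135.5925) = 0.71.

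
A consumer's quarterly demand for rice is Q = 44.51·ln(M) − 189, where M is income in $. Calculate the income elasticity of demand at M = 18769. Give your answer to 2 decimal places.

0.18

At M = 18769: Q = 248.977.
dQ/dM = 44.51/M = 0.00237146 at this income.
η = (dQ/dM)·(M/Q) = 0.00237146 × (18769/248.977) = 0.18.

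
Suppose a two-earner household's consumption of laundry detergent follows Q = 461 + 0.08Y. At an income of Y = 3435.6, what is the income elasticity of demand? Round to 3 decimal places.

At Y = 3435.6: Q = 735.848.
dQ/dY = 0.08.
η = (dQ/dY)·(Y/Q) = 0.08 × (3435.6/735.848) = 0.374.

0.374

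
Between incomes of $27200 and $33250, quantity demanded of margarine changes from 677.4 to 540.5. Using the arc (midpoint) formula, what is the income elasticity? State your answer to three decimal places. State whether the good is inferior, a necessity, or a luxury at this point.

-1.123 (inferior good)

ΔQ = 540.5 − 677.4 = -136.9; midpoint Q̄ = (677.4 + 540.5)/2 = 608.95.
ΔI = 33250 − 27200 = 6050; midpoint Ī = (27200 + 33250)/2 = 30225.
η = (ΔQ/Q̄) ÷ (ΔI/Ī) = (-136.9/608.95) ÷ (6050/30225) = -1.123.
η < 0 ⇒ inferior good.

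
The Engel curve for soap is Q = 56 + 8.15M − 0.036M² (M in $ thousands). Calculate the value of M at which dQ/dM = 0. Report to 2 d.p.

dQ/dM = 8.15 − 0.072M.
The good is inferior where dQ/dM < 0. Setting dQ/dM = 0 gives M = 8.15 / 0.072 = 113.19.

113.19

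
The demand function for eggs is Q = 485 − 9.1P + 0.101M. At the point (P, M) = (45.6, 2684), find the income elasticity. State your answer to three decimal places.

0.795

At P = 45.6, M = 2684: Q = 341.124.
Holding P constant, ∂Q/∂M = 0.101.
η_M = (∂Q/∂M)·(M/Q) = 0.101 × (2684/341.124) = 0.795.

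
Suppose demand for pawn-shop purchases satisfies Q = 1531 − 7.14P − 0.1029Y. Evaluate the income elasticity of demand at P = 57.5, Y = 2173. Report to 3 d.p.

-0.249

At P = 57.5, Y = 2173: Q = 896.848.
Holding P constant, ∂Q/∂Y = −0.1029.
η_Y = (∂Q/∂Y)·(Y/Q) = -0.1029 × (2173/896.848) = -0.249.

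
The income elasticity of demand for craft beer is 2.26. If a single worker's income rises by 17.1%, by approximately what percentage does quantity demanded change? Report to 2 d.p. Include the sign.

38.65%

%ΔQ ≈ η × %ΔI = 2.26 × 17.1% = 38.65%.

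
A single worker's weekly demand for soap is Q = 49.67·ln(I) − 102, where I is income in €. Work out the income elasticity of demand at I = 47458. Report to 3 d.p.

At I = 47458: Q = 432.827.
dQ/dI = 49.67/I = 0.00104661 at this income.
η = (dQ/dI)·(I/Q) = 0.00104661 × (47458/432.827) = 0.115.

0.115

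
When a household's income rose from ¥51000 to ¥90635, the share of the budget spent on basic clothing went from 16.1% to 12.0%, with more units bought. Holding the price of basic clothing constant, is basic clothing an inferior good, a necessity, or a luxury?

Quantity rises but the budget share falls as income rises, so 0 < η < 1.

necessity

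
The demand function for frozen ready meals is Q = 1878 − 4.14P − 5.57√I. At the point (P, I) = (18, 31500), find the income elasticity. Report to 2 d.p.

At P = 18, I = 31500: Q = 814.903.
Holding P constant, ∂Q/∂I = -5.57/(2√I) = -0.0156917.
η_I = (∂Q/∂I)·(I/Q) = -0.0156917 × (31500/814.903) = -0.61.

-0.61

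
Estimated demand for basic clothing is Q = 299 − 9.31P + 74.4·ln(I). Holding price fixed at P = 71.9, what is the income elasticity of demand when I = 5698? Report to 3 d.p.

At P = 71.9, I = 5698: Q = 273.013.
Holding P constant, ∂Q/∂I = 74.4/I = 0.0130572.
η_I = (∂Q/∂I)·(I/Q) = 0.0130572 × (5698/273.013) = 0.273.

0.273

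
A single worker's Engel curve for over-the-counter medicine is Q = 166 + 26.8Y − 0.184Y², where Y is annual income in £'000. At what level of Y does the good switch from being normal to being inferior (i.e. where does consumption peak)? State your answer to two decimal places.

dQ/dY = 26.8 − 0.368Y.
The good is inferior where dQ/dY < 0. Setting dQ/dY = 0 gives Y = 26.8 / 0.368 = 72.83.

72.83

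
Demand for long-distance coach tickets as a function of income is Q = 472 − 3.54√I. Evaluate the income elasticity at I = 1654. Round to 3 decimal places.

-0.219

At I = 1654: Q = 328.030.
dQ/dI = -3.54/(2√I) = -0.0435217 at this income.
η = (dQ/dI)·(I/Q) = -0.0435217 × (1654/328.030) = -0.219.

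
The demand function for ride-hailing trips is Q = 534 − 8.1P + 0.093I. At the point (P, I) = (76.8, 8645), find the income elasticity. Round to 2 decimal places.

At P = 76.8, I = 8645: Q = 715.905.
Holding P constant, ∂Q/∂I = 0.093.
η_I = (∂Q/∂I)·(I/Q) = 0.093 × (8645/715.905) = 1.12.

1.12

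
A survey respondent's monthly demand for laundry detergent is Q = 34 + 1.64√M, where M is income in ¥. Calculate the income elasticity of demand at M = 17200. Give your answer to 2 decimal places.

0.43

At M = 17200: Q = 249.084.
dQ/dM = 1.64/(2√M) = 0.00625244 at this income.
η = (dQ/dM)·(M/Q) = 0.00625244 × (17200/249.084) = 0.43.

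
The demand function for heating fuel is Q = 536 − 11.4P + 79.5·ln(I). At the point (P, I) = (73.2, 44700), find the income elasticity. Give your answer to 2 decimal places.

At P = 73.2, I = 44700: Q = 552.784.
Holding P constant, ∂Q/∂I = 79.5/I = 0.00177852.
η_I = (∂Q/∂I)·(I/Q) = 0.00177852 × (44700/552.784) = 0.14.

0.14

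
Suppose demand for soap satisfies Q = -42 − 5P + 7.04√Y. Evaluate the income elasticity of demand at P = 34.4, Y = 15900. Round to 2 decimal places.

0.66

At P = 34.4, Y = 15900: Q = 673.710.
Holding P constant, ∂Q/∂Y = 7.04/(2√Y) = 0.0279154.
η_Y = (∂Q/∂Y)·(Y/Q) = 0.0279154 × (15900/673.710) = 0.66.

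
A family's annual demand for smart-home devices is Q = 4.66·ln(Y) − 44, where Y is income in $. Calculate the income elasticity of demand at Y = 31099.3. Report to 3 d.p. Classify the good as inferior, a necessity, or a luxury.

At Y = 31099.3: Q = 4.207.
dQ/dY = 4.66/Y = 0.000149843 at this income.
η = (dQ/dY)·(Y/Q) = 0.000149843 × (31099.3/4.207) = 1.108.
Since η > 1, the good is a luxury.

1.108 (luxury)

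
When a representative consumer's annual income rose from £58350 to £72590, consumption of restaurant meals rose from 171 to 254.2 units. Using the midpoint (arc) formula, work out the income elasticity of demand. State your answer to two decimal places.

1.80

ΔQ = 254.2 − 171 = 83.2; midpoint Q̄ = (171 + 254.2)/2 = 212.6.
ΔI = 72590 − 58350 = 14240; midpoint Ī = (58350 + 72590)/2 = 65470.
η = (ΔQ/Q̄) ÷ (ΔI/Ī) = (83.2/212.6) ÷ (14240/65470) = 1.80.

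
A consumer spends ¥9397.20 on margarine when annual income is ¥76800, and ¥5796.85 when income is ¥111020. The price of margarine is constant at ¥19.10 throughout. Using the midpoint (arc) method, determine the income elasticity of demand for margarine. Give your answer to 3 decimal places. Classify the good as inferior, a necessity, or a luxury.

With a constant price, Q₁ = 9397.20/19.10 = 492.000 and Q₂ = 5796.85/19.10 = 303.500 (equivalently, work directly with expenditure since P cancels).
Midpoint %ΔQ = (5796.85 − 9397.20)/7597.03 = -0.47392; midpoint %ΔI = (111020 − 76800)/93910 = 0.36439.
η = -0.47392 / 0.36439 = -1.301.
η < 0 ⇒ inferior good.

-1.301 (inferior good)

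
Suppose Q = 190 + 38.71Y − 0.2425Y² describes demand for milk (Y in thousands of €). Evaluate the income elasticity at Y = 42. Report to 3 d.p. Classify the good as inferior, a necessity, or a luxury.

At Y = 42: Q = 1388.0500.
dQ/dY = 38.71 − 0.485Y = 18.34000.
η = (dQ/dY)·(Y/Q) = 18.34000 × (42/1388.0500) = 0.555.
0 < η < 1 ⇒ necessity.

0.555 (necessity)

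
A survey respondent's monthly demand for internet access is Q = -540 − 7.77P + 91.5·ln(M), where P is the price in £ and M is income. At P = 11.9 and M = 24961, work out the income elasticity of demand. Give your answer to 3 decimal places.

At P = 11.9, M = 24961: Q = 293.981.
Holding P constant, ∂Q/∂M = 91.5/M = 0.00366572.
η_M = (∂Q/∂M)·(M/Q) = 0.00366572 × (24961/293.981) = 0.311.

0.311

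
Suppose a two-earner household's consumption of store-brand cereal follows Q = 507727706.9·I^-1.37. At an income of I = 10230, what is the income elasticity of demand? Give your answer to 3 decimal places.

For Q = A·I^β the income elasticity is constant and equal to β.
Here β = -1.37, so η = -1.370.

-1.370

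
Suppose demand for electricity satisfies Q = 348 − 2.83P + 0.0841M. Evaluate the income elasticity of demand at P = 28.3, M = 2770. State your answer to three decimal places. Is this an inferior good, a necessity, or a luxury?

At P = 28.3, M = 2770: Q = 500.868.
Holding P constant, ∂Q/∂M = 0.0841.
η_M = (∂Q/∂M)·(M/Q) = 0.0841 × (2770/500.868) = 0.465.
Since 0 < η < 1, this is a necessity.

0.465 (necessity)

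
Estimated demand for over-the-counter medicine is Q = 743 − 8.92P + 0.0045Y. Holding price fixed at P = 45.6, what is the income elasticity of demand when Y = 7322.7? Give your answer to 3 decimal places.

0.089

At P = 45.6, Y = 7322.7: Q = 369.200.
Holding P constant, ∂Q/∂Y = 0.0045.
η_Y = (∂Q/∂Y)·(Y/Q) = 0.0045 × (7322.7/369.200) = 0.089.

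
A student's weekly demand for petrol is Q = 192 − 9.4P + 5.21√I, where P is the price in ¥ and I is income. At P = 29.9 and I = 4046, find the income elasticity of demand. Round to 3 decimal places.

0.684

At P = 29.9, I = 4046: Q = 242.339.
Holding P constant, ∂Q/∂I = 5.21/(2√I) = 0.0409539.
η_I = (∂Q/∂I)·(I/Q) = 0.0409539 × (4046/242.339) = 0.684.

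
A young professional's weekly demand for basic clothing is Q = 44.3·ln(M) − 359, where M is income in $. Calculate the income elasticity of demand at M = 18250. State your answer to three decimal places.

At M = 18250: Q = 75.668.
dQ/dM = 44.3/M = 0.0024274 at this income.
η = (dQ/dM)·(M/Q) = 0.0024274 × (18250/75.668) = 0.585.

0.585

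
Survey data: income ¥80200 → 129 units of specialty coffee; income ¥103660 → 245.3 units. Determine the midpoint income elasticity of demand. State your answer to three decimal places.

2.435

ΔQ = 245.3 − 129 = 116.3; midpoint Q̄ = (129 + 245.3)/2 = 187.15.
ΔI = 103660 − 80200 = 23460; midpoint Ī = (80200 + 103660)/2 = 91930.
η = (ΔQ/Q̄) ÷ (ΔI/Ī) = (116.3/187.15) ÷ (23460/91930) = 2.435.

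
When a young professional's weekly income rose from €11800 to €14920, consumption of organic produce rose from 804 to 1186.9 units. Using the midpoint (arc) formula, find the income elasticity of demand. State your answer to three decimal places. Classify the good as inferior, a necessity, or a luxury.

1.647 (luxury)

ΔQ = 1186.9 − 804 = 382.9; midpoint Q̄ = (804 + 1186.9)/2 = 995.45.
ΔI = 14920 − 11800 = 3120; midpoint Ī = (11800 + 14920)/2 = 13360.
η = (ΔQ/Q̄) ÷ (ΔI/Ī) = (382.9/995.45) ÷ (3120/13360) = 1.647.
η > 1 ⇒ luxury.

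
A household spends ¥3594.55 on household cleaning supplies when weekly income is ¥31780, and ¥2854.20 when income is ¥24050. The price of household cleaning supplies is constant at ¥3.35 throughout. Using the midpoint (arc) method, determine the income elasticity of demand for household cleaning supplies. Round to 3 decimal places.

0.829

With a constant price, Q₁ = 3594.55/3.35 = 1073.000 and Q₂ = 2854.20/3.35 = 852.000 (equivalently, work directly with expenditure since P cancels).
Midpoint %ΔQ = (2854.20 − 3594.55)/3224.38 = -0.22961; midpoint %ΔI = (24050 − 31780)/27915 = -0.27691.
η = -0.22961 / -0.27691 = 0.829.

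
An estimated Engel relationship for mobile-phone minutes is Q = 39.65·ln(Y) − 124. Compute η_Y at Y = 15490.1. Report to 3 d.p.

At Y = 15490.1: Q = 258.541.
dQ/dY = 39.65/Y = 0.0025597 at this income.
η = (dQ/dY)·(Y/Q) = 0.0025597 × (15490.1/258.541) = 0.153.

0.153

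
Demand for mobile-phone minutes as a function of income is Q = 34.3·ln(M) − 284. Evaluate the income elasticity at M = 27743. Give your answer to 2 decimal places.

0.51

At M = 27743: Q = 66.914.
dQ/dM = 34.3/M = 0.00123635 at this income.
η = (dQ/dM)·(M/Q) = 0.00123635 × (27743/66.914) = 0.51.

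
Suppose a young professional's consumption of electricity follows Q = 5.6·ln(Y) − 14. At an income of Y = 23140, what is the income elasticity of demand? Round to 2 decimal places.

At Y = 23140: Q = 42.276.
dQ/dY = 5.6/Y = 0.000242005 at this income.
η = (dQ/dY)·(Y/Q) = 0.000242005 × (23140/42.276) = 0.13.

0.13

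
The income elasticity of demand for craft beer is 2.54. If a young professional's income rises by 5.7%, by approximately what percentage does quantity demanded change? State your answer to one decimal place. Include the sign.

14.5%

%ΔQ ≈ η × %ΔI = 2.54 × 5.7% = 14.5%.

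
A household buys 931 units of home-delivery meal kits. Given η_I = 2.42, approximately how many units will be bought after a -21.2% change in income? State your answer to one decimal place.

%ΔQ ≈ η × %ΔI = 2.42 × (-21.2%) = -51.304%.
New Q ≈ 931 × (1 − 0.51304) = 453.4.

453.4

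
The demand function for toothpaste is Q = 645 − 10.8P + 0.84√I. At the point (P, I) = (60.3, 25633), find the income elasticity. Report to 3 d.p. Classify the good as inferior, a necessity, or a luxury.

0.524 (necessity)

At P = 60.3, I = 25633: Q = 128.247.
Holding P constant, ∂Q/∂I = 0.84/(2√I) = 0.00262331.
η_I = (∂Q/∂I)·(I/Q) = 0.00262331 × (25633/128.247) = 0.524.
Since 0 < η < 1, this is a necessity.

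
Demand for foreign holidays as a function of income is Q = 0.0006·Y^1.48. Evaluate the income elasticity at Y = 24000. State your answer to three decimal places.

1.480

For Q = A·Y^β the income elasticity is constant and equal to β.
Here β = 1.48, so η = 1.480.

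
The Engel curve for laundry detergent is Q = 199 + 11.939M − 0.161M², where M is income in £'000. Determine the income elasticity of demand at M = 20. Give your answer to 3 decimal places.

At M = 20: Q = 373.3800.
dQ/dM = 11.939 − 0.322M = 5.49900.
η = (dQ/dM)·(M/Q) = 5.49900 × (20/373.3800) = 0.295.

0.295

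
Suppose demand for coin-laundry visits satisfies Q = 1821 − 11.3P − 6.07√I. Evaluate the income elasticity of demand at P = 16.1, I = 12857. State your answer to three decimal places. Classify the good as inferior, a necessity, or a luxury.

-0.362 (inferior good)

At P = 16.1, I = 12857: Q = 950.801.
Holding P constant, ∂Q/∂I = -6.07/(2√I) = -0.0267663.
η_I = (∂Q/∂I)·(I/Q) = -0.0267663 × (12857/950.801) = -0.362.
Since η < 0, this is an inferior good.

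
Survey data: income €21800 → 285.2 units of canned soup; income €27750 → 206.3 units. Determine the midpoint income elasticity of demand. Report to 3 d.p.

ΔQ = 206.3 − 285.2 = -78.9; midpoint Q̄ = (285.2 + 206.3)/2 = 245.75.
ΔI = 27750 − 21800 = 5950; midpoint Ī = (21800 + 27750)/2 = 24775.
η = (ΔQ/Q̄) ÷ (ΔI/Ī) = (-78.9/245.75) ÷ (5950/24775) = -1.337.

-1.337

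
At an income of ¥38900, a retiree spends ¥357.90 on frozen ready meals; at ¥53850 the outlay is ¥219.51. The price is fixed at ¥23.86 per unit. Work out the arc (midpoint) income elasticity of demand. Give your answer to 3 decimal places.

With a constant price, Q₁ = 357.90/23.86 = 15.000 and Q₂ = 219.51/23.86 = 9.200 (equivalently, work directly with expenditure since P cancels).
Midpoint %ΔQ = (219.51 − 357.90)/288.71 = -0.47935; midpoint %ΔI = (53850 − 38900)/46375 = 0.32237.
η = -0.47935 / 0.32237 = -1.487.

-1.487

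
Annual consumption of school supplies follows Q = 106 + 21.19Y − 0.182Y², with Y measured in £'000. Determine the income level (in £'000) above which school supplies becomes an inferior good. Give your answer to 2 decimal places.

58.21

dQ/dY = 21.19 − 0.364Y.
The good is inferior where dQ/dY < 0. Setting dQ/dY = 0 gives Y = 21.19 / 0.364 = 58.21.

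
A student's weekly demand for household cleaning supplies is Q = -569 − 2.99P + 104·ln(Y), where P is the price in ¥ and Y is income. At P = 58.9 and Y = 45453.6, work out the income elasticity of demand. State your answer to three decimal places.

0.281

At P = 58.9, Y = 45453.6: Q = 370.232.
Holding P constant, ∂Q/∂Y = 104/Y = 0.00228805.
η_Y = (∂Q/∂Y)·(Y/Q) = 0.00228805 × (45453.6/370.232) = 0.281.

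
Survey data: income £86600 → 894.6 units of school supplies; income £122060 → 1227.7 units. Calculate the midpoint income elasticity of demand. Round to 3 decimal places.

ΔQ = 1227.7 − 894.6 = 333.1; midpoint Q̄ = (894.6 + 1227.7)/2 = 1061.15.
ΔI = 122060 − 86600 = 35460; midpoint Ī = (86600 + 122060)/2 = 104330.
η = (ΔQ/Q̄) ÷ (ΔI/Ī) = (333.1/1061.15) ÷ (35460/104330) = 0.924.

0.924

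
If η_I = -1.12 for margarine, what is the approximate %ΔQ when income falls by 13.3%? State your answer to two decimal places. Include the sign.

14.90%

%ΔQ ≈ η × %ΔI = -1.12 × (-13.3%) = 14.90%.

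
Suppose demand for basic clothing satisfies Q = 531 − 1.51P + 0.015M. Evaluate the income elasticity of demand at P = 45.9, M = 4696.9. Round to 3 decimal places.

At P = 45.9, M = 4696.9: Q = 532.145.
Holding P constant, ∂Q/∂M = 0.015.
η_M = (∂Q/∂M)·(M/Q) = 0.015 × (4696.9/532.145) = 0.132.

0.132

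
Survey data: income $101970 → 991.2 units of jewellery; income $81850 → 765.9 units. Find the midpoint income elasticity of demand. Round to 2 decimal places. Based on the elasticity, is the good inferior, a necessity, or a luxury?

ΔQ = 765.9 − 991.2 = -225.3; midpoint Q̄ = (991.2 + 765.9)/2 = 878.55.
ΔI = 81850 − 101970 = -20120; midpoint Ī = (101970 + 81850)/2 = 91910.
η = (ΔQ/Q̄) ÷ (ΔI/Ī) = (-225.3/878.55) ÷ (-20120/91910) = 1.17.
η > 1 ⇒ luxury.

1.17 (luxury)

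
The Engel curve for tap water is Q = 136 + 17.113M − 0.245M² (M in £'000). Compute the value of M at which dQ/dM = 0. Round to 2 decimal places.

34.92

dQ/dM = 17.113 − 0.49M.
The good is inferior where dQ/dM < 0. Setting dQ/dM = 0 gives M = 17.113 / 0.49 = 34.92.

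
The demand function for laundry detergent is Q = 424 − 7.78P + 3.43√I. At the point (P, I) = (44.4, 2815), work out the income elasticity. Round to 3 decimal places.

At P = 44.4, I = 2815: Q = 260.552.
Holding P constant, ∂Q/∂I = 3.43/(2√I) = 0.032324.
η_I = (∂Q/∂I)·(I/Q) = 0.032324 × (2815/260.552) = 0.349.

0.349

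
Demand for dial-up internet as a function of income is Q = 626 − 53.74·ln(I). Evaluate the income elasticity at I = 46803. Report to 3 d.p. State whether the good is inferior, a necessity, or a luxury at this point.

At I = 46803: Q = 48.096.
dQ/dI = -53.74/I = -0.00114822 at this income.
η = (dQ/dI)·(I/Q) = -0.00114822 × (46803/48.096) = -1.117.
Since η < 0, the good is an inferior good.

-1.117 (inferior good)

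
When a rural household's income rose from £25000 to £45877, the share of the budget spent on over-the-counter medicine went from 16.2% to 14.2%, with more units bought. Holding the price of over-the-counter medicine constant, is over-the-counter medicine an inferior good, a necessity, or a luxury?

necessity

Quantity rises but the budget share falls as income rises, so 0 < η < 1.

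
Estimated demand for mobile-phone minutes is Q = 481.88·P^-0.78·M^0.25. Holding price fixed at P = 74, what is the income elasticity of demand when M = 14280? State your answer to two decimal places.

0.25

For a multiplicative demand Q = A·P^α·M^β, the income elasticity is β everywhere.
Here β = 0.25, so η = 0.25.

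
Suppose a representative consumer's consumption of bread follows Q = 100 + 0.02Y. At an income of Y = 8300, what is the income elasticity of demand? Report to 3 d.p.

At Y = 8300: Q = 266.000.
dQ/dY = 0.02.
η = (dQ/dY)·(Y/Q) = 0.02 × (8300/266.000) = 0.624.

0.624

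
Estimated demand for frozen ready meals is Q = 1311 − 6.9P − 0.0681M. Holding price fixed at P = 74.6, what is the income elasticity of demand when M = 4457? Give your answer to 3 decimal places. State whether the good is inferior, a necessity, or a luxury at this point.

At P = 74.6, M = 4457: Q = 492.738.
Holding P constant, ∂Q/∂M = −0.0681.
η_M = (∂Q/∂M)·(M/Q) = -0.0681 × (4457/492.738) = -0.616.
Since η < 0, this is an inferior good.

-0.616 (inferior good)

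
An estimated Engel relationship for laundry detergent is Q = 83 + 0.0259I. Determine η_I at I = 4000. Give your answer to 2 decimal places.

0.56

At I = 4000: Q = 186.600.
dQ/dI = 0.0259.
η = (dQ/dI)·(I/Q) = 0.0259 × (4000/186.600) = 0.56.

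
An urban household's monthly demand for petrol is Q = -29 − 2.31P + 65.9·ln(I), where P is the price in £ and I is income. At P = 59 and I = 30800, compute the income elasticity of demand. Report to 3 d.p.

At P = 59, I = 30800: Q = 515.804.
Holding P constant, ∂Q/∂I = 65.9/I = 0.00213961.
η_I = (∂Q/∂I)·(I/Q) = 0.00213961 × (30800/515.804) = 0.128.

0.128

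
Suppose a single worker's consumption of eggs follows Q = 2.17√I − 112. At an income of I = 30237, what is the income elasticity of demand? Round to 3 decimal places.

0.711

At I = 30237: Q = 265.337.
dQ/dI = 2.17/(2√I) = 0.00623965 at this income.
η = (dQ/dI)·(I/Q) = 0.00623965 × (30237/265.337) = 0.711.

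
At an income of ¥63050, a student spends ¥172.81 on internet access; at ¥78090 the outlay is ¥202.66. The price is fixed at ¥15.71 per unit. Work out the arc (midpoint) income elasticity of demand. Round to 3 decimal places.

With a constant price, Q₁ = 172.81/15.71 = 11.000 and Q₂ = 202.66/15.71 = 12.900 (equivalently, work directly with expenditure since P cancels).
Midpoint %ΔQ = (202.66 − 172.81)/187.74 = 0.15900; midpoint %ΔI = (78090 − 63050)/70570 = 0.21312.
η = 0.15900 / 0.21312 = 0.746.

0.746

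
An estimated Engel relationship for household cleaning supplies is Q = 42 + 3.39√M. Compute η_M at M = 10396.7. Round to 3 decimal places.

0.446

At M = 10396.7: Q = 387.659.
dQ/dM = 3.39/(2√M) = 0.0166235 at this income.
η = (dQ/dM)·(M/Q) = 0.0166235 × (10396.7/387.659) = 0.446.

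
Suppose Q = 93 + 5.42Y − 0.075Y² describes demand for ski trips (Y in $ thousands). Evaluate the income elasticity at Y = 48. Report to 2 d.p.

-0.47

At Y = 48: Q = 180.3600.
dQ/dY = 5.42 − 0.15Y = -1.78000.
η = (dQ/dY)·(Y/Q) = -1.78000 × (48/180.3600) = -0.47.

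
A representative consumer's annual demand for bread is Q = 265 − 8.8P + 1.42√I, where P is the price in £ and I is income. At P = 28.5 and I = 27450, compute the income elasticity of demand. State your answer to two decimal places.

At P = 28.5, I = 27450: Q = 249.466.
Holding P constant, ∂Q/∂I = 1.42/(2√I) = 0.00428536.
η_I = (∂Q/∂I)·(I/Q) = 0.00428536 × (27450/249.466) = 0.47.

0.47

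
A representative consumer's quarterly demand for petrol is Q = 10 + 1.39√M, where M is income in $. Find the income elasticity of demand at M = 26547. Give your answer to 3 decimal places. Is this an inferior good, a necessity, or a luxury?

At M = 26547: Q = 236.476.
dQ/dM = 1.39/(2√M) = 0.00426557 at this income.
η = (dQ/dM)·(M/Q) = 0.00426557 × (26547/236.476) = 0.479.
Since 0 < η < 1, the good is a necessity.

0.479 (necessity)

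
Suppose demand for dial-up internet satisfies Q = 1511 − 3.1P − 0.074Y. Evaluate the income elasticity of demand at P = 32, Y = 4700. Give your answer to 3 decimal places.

-0.327

At P = 32, Y = 4700: Q = 1064.000.
Holding P constant, ∂Q/∂Y = −0.074.
η_Y = (∂Q/∂Y)·(Y/Q) = -0.074 × (4700/1064.000) = -0.327.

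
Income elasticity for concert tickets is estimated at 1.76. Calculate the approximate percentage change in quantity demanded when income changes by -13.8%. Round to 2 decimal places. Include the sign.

-24.29%

%ΔQ ≈ η × %ΔI = 1.76 × (-13.8%) = -24.29%.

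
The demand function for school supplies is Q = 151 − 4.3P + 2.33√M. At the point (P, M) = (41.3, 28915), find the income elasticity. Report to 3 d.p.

0.536

At P = 41.3, M = 28915: Q = 369.613.
Holding P constant, ∂Q/∂M = 2.33/(2√M) = 0.00685116.
η_M = (∂Q/∂M)·(M/Q) = 0.00685116 × (28915/369.613) = 0.536.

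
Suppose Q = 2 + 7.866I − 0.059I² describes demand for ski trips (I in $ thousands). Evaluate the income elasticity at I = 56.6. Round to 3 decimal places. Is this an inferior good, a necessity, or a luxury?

0.260 (necessity)

At I = 56.6: Q = 258.2056.
dQ/dI = 7.866 − 0.118I = 1.18720.
η = (dQ/dI)·(I/Q) = 1.18720 × (56.6/258.2056) = 0.260.
0 < η < 1 ⇒ necessity.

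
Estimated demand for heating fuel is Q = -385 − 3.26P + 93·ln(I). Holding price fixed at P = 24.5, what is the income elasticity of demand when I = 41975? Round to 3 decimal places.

0.177

At P = 24.5, I = 41975: Q = 525.099.
Holding P constant, ∂Q/∂I = 93/I = 0.0022156.
η_I = (∂Q/∂I)·(I/Q) = 0.0022156 × (41975/525.099) = 0.177.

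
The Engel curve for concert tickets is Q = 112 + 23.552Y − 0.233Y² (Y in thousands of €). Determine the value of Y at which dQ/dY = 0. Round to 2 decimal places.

dQ/dY = 23.552 − 0.466Y.
The good is inferior where dQ/dY < 0. Setting dQ/dY = 0 gives Y = 23.552 / 0.466 = 50.54.

50.54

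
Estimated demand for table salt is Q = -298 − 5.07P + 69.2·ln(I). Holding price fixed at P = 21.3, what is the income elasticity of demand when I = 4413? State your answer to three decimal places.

0.396

At P = 21.3, I = 4413: Q = 174.757.
Holding P constant, ∂Q/∂I = 69.2/I = 0.0156809.
η_I = (∂Q/∂I)·(I/Q) = 0.0156809 × (4413/174.757) = 0.396.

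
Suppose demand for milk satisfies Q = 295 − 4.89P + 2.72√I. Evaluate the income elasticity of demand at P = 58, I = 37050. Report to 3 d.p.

0.489

At P = 58, I = 37050: Q = 534.936.
Holding P constant, ∂Q/∂I = 2.72/(2√I) = 0.00706553.
η_I = (∂Q/∂I)·(I/Q) = 0.00706553 × (37050/534.936) = 0.489.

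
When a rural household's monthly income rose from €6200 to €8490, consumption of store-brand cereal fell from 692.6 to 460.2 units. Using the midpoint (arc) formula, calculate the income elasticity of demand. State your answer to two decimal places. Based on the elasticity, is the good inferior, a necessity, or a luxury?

ΔQ = 460.2 − 692.6 = -232.4; midpoint Q̄ = (692.6 + 460.2)/2 = 576.4.
ΔI = 8490 − 6200 = 2290; midpoint Ī = (6200 + 8490)/2 = 7345.
η = (ΔQ/Q̄) ÷ (ΔI/Ī) = (-232.4/576.4) ÷ (2290/7345) = -1.29.
η < 0 ⇒ inferior good.

-1.29 (inferior good)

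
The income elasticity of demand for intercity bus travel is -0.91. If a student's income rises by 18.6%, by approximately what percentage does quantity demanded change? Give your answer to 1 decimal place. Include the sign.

-16.9%

%ΔQ ≈ η × %ΔI = -0.91 × 18.6% = -16.9%.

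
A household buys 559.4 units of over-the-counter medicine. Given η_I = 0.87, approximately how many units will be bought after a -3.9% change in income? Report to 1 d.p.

540.4

%ΔQ ≈ η × %ΔI = 0.87 × (-3.9%) = -3.393%.
New Q ≈ 559.4 × (1 − 0.03393) = 540.4.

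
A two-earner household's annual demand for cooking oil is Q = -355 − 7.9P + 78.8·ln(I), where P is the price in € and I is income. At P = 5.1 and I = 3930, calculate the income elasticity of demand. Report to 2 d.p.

0.31

At P = 5.1, I = 3930: Q = 256.890.
Holding P constant, ∂Q/∂I = 78.8/I = 0.0200509.
η_I = (∂Q/∂I)·(I/Q) = 0.0200509 × (3930/256.890) = 0.31.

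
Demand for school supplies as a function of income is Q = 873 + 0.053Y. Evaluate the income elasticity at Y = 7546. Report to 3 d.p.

0.314

At Y = 7546: Q = 1272.938.
dQ/dY = 0.053.
η = (dQ/dY)·(Y/Q) = 0.053 × (7546/1272.938) = 0.314.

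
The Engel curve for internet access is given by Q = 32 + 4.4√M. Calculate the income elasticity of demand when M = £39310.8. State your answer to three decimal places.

0.482

At M = 39310.8: Q = 904.386.
dQ/dM = 4.4/(2√M) = 0.011096 at this income.
η = (dQ/dM)·(M/Q) = 0.011096 × (39310.8/904.386) = 0.482.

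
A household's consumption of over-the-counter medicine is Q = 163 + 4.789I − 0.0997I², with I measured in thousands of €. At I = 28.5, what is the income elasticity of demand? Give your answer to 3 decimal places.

-0.117

At I = 28.5: Q = 218.5052.
dQ/dI = 4.789 − 0.1994I = -0.89390.
η = (dQ/dI)·(I/Q) = -0.89390 × (28.5/218.5052) = -0.117.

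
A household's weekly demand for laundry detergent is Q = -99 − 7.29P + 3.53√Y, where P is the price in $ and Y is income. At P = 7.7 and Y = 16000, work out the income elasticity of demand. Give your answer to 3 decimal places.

0.766

At P = 7.7, Y = 16000: Q = 291.381.
Holding P constant, ∂Q/∂Y = 3.53/(2√Y) = 0.0139536.
η_Y = (∂Q/∂Y)·(Y/Q) = 0.0139536 × (16000/291.381) = 0.766.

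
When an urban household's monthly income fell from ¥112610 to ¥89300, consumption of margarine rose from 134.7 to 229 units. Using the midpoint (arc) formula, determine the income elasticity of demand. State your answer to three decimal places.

-2.246

ΔQ = 229 − 134.7 = 94.3; midpoint Q̄ = (134.7 + 229)/2 = 181.85.
ΔI = 89300 − 112610 = -23310; midpoint Ī = (112610 + 89300)/2 = 100955.
η = (ΔQ/Q̄) ÷ (ΔI/Ī) = (94.3/181.85) ÷ (-23310/100955) = -2.246.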